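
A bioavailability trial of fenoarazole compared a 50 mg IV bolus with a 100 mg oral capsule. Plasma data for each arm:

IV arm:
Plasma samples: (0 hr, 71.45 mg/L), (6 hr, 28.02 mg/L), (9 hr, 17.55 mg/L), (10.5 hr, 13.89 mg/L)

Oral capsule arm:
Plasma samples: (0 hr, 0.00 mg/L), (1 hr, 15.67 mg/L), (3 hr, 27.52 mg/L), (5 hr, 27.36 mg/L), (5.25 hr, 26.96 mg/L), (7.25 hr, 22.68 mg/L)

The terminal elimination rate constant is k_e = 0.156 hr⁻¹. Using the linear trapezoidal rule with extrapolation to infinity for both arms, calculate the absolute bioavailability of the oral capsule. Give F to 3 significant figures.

F = 0.321

Trapezoidal AUC_0→10.5 (IV):
  [0→6]: (71.45+28.02)/2 × 6 = 298.41
  [6→9]: (28.02+17.55)/2 × 3 = 68.355
  [9→10.5]: (17.55+13.89)/2 × 1.5 = 23.58
  Sum = 390.345 mg/L·hr
IV tail: 13.89/0.156 = 89.038; AUC_iv,0→∞ = 390.345 + 89.038 = 479.383 mg/L·hr
Trapezoidal AUC_0→7.25 (oral capsule):
  [0→1]: (0.00+15.67)/2 × 1 = 7.835
  [1→3]: (15.67+27.52)/2 × 2 = 43.19
  [3→5]: (27.52+27.36)/2 × 2 = 54.88
  [5→5.25]: (27.36+26.96)/2 × 0.25 = 6.79
  [5.25→7.25]: (26.96+22.68)/2 × 2 = 49.64
  Sum = 162.335 mg/L·hr
oral capsule tail: 22.68/0.156 = 145.385; AUC_ev,0→∞ = 162.335 + 145.385 = 307.72 mg/L·hr
F = (AUC_ev/D_ev)/(AUC_iv/D_iv) = (307.72/100)/(479.383/50) = 3.0772/9.58766 = 0.3210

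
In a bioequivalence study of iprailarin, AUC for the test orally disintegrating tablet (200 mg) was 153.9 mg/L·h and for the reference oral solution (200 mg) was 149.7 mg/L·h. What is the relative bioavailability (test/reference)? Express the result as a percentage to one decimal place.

F_rel = 102.8%

F_rel = (AUC_test/D_test) / (AUC_ref/D_ref)
      = (153.9/200) / (149.7/200)
      = 0.7695 / 0.7485 = 1.0281 = 102.81%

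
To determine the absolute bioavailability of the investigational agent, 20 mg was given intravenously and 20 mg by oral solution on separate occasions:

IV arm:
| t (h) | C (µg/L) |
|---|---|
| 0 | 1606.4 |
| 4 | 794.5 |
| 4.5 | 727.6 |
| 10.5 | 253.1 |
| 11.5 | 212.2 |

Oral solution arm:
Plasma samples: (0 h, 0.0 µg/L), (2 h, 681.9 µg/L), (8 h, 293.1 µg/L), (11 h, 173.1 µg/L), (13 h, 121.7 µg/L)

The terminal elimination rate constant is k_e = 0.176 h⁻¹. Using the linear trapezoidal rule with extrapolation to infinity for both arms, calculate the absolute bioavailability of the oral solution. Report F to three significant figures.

Trapezoidal AUC_0→11.5 (IV):
  [0→4]: (1606.4+794.5)/2 × 4 = 4801.8
  [4→4.5]: (794.5+727.6)/2 × 0.5 = 380.525
  [4.5→10.5]: (727.6+253.1)/2 × 6 = 2942.1
  [10.5→11.5]: (253.1+212.2)/2 × 1 = 232.65
  Sum = 8357.075 µg/L·h
IV tail: 212.2/0.176 = 1205.682; AUC_iv,0→∞ = 8357.075 + 1205.682 = 9562.757 µg/L·h
Trapezoidal AUC_0→13 (oral solution):
  [0→2]: (0.0+681.9)/2 × 2 = 681.9
  [2→8]: (681.9+293.1)/2 × 6 = 2925.0
  [8→11]: (293.1+173.1)/2 × 3 = 699.3
  [11→13]: (173.1+121.7)/2 × 2 = 294.8
  Sum = 4601.0 µg/L·h
oral solution tail: 121.7/0.176 = 691.477; AUC_ev,0→∞ = 4601.0 + 691.477 = 5292.477 µg/L·h
F = (AUC_ev/D_ev)/(AUC_iv/D_iv) = (5292.477/20)/(9562.757/20) = 264.62385/478.13785 = 0.5534

F = 0.553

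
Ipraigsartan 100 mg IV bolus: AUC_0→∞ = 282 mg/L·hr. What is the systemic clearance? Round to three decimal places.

CL = 0.355 L/hr

CL = Dose_iv / AUC_0→∞
   = 100 / 282 = 0.35461 L/hr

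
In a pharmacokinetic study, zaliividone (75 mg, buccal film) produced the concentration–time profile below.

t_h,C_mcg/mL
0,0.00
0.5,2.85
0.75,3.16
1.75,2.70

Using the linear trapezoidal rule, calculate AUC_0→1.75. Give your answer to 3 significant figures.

AUC = 4.39 mcg/mL·h

Trapezoidal AUC_0→1.75:
  [0→0.5]: (0.00+2.85)/2 × 0.5 = 0.7125
  [0.5→0.75]: (2.85+3.16)/2 × 0.25 = 0.75125
  [0.75→1.75]: (3.16+2.70)/2 × 1 = 2.93
  Sum = 4.39375 mcg/mL·h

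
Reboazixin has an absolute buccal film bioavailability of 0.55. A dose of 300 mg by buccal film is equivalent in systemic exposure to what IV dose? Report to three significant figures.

D_iv = 165 mg

Systemic exposure from an extravascular dose = F × D_ev, so the equivalent IV dose is F × D_ev.
D_iv = F × D_ev = 0.55 × 300 = 165 mg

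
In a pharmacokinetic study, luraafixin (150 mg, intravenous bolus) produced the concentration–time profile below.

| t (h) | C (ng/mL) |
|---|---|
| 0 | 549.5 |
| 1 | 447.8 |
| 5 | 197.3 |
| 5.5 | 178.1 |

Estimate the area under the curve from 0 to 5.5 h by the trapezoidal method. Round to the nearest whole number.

AUC = 1883 ng/mL·h

Trapezoidal AUC_0→5.5:
  [0→1]: (549.5+447.8)/2 × 1 = 498.65
  [1→5]: (447.8+197.3)/2 × 4 = 1290.2
  [5→5.5]: (197.3+178.1)/2 × 0.5 = 93.85
  Sum = 1882.7 ng/mL·h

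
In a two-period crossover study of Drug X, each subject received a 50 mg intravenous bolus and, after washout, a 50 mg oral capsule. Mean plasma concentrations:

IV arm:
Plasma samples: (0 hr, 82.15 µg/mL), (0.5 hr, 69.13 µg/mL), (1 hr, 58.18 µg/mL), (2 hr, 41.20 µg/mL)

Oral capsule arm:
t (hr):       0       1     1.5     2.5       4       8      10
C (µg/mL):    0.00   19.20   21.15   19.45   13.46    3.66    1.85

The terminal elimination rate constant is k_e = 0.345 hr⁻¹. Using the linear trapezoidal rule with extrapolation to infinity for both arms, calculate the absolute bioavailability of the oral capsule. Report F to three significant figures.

Trapezoidal AUC_0→2 (IV):
  [0→0.5]: (82.15+69.13)/2 × 0.5 = 37.82
  [0.5→1]: (69.13+58.18)/2 × 0.5 = 31.8275
  [1→2]: (58.18+41.20)/2 × 1 = 49.69
  Sum = 119.3375 µg/mL·hr
IV tail: 41.20/0.345 = 119.420; AUC_iv,0→∞ = 119.3375 + 119.420 = 238.7575 µg/mL·hr
Trapezoidal AUC_0→10 (oral capsule):
  [0→1]: (0.00+19.20)/2 × 1 = 9.6
  [1→1.5]: (19.20+21.15)/2 × 0.5 = 10.0875
  [1.5→2.5]: (21.15+19.45)/2 × 1 = 20.3
  [2.5→4]: (19.45+13.46)/2 × 1.5 = 24.6825
  [4→8]: (13.46+3.66)/2 × 4 = 34.24
  [8→10]: (3.66+1.85)/2 × 2 = 5.51
  Sum = 104.42 µg/mL·hr
oral capsule tail: 1.85/0.345 = 5.362; AUC_ev,0→∞ = 104.42 + 5.362 = 109.782 µg/mL·hr
F = (AUC_ev/D_ev)/(AUC_iv/D_iv) = (109.782/50)/(238.7575/50) = 2.19564/4.77515 = 0.4598

F = 0.460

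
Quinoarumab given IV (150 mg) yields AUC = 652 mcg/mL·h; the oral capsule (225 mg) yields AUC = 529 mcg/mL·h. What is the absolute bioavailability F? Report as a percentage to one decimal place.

F = 54.1%

F = (AUC_ev / D_ev) / (AUC_iv / D_iv)
  = (529/225) / (652/150)
  = 2.35111 / 4.34667 = 0.5409
  = 54.09%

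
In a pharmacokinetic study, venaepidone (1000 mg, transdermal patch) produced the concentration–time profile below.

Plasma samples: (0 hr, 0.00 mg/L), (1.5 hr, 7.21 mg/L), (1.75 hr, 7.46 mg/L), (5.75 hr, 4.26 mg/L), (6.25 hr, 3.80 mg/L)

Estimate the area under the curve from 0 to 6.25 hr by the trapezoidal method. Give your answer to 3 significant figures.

Trapezoidal AUC_0→6.25:
  [0→1.5]: (0.00+7.21)/2 × 1.5 = 5.4075
  [1.5→1.75]: (7.21+7.46)/2 × 0.25 = 1.83375
  [1.75→5.75]: (7.46+4.26)/2 × 4 = 23.44
  [5.75→6.25]: (4.26+3.80)/2 × 0.5 = 2.015
  Sum = 32.69625 mg/L·hr

AUC = 32.7 mg/L·hr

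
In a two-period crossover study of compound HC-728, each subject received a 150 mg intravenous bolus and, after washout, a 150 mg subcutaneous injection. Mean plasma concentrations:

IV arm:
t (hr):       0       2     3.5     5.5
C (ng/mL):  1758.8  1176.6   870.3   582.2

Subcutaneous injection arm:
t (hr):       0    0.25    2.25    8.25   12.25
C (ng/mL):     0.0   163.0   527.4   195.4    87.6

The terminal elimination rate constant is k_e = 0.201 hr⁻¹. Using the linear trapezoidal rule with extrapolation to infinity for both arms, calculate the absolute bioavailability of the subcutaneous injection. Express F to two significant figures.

Trapezoidal AUC_0→5.5 (IV):
  [0→2]: (1758.8+1176.6)/2 × 2 = 2935.4
  [2→3.5]: (1176.6+870.3)/2 × 1.5 = 1535.175
  [3.5→5.5]: (870.3+582.2)/2 × 2 = 1452.5
  Sum = 5923.075 ng/mL·hr
IV tail: 582.2/0.201 = 2896.517; AUC_iv,0→∞ = 5923.075 + 2896.517 = 8819.592 ng/mL·hr
Trapezoidal AUC_0→12.25 (subcutaneous injection):
  [0→0.25]: (0.0+163.0)/2 × 0.25 = 20.375
  [0.25→2.25]: (163.0+527.4)/2 × 2 = 690.4
  [2.25→8.25]: (527.4+195.4)/2 × 6 = 2168.4
  [8.25→12.25]: (195.4+87.6)/2 × 4 = 566.0
  Sum = 3445.175 ng/mL·hr
subcutaneous injection tail: 87.6/0.201 = 435.821; AUC_ev,0→∞ = 3445.175 + 435.821 = 3880.996 ng/mL·hr
F = (AUC_ev/D_ev)/(AUC_iv/D_iv) = (3880.996/150)/(8819.592/150) = 25.8733/58.79728 = 0.4400

F = 0.44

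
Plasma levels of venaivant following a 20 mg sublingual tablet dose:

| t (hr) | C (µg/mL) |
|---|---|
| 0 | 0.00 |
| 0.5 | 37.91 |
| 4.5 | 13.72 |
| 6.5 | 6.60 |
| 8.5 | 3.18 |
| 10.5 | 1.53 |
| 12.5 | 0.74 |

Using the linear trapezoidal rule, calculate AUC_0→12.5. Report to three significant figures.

AUC = 150 µg/mL·hr

Trapezoidal AUC_0→12.5:
  [0→0.5]: (0.00+37.91)/2 × 0.5 = 9.4775
  [0.5→4.5]: (37.91+13.72)/2 × 4 = 103.26
  [4.5→6.5]: (13.72+6.60)/2 × 2 = 20.32
  [6.5→8.5]: (6.60+3.18)/2 × 2 = 9.78
  [8.5→10.5]: (3.18+1.53)/2 × 2 = 4.71
  [10.5→12.5]: (1.53+0.74)/2 × 2 = 2.27
  Sum = 149.8175 µg/mL·hr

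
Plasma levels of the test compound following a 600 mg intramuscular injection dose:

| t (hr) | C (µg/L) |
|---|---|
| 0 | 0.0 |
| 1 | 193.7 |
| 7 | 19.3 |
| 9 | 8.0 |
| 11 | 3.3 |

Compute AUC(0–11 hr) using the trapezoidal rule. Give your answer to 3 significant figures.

Trapezoidal AUC_0→11:
  [0→1]: (0.0+193.7)/2 × 1 = 96.85
  [1→7]: (193.7+19.3)/2 × 6 = 639.0
  [7→9]: (19.3+8.0)/2 × 2 = 27.3
  [9→11]: (8.0+3.3)/2 × 2 = 11.3
  Sum = 774.45 µg/L·hr

AUC = 774 µg/L·hr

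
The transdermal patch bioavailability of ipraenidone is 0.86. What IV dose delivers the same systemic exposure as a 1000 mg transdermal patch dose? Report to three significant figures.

Systemic exposure from an extravascular dose = F × D_ev, so the equivalent IV dose is F × D_ev.
D_iv = F × D_ev = 0.86 × 1000 = 860 mg

D_iv = 860 mg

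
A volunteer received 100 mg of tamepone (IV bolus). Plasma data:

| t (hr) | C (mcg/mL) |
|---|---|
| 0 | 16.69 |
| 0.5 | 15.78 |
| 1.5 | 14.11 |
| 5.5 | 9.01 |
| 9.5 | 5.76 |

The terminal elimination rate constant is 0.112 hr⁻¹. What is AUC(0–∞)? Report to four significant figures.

AUC = 150.3 mcg/mL·hr

Trapezoidal AUC_0→9.5:
  [0→0.5]: (16.69+15.78)/2 × 0.5 = 8.1175
  [0.5→1.5]: (15.78+14.11)/2 × 1 = 14.945
  [1.5→5.5]: (14.11+9.01)/2 × 4 = 46.24
  [5.5→9.5]: (9.01+5.76)/2 × 4 = 29.54
  Sum = 98.8425 mcg/mL·hr
Extrapolated tail: C_last / k_e = 5.76 / 0.112 = 51.429
AUC_0→∞ = 98.8425 + 51.429 = 150.2715 mcg/mL·hr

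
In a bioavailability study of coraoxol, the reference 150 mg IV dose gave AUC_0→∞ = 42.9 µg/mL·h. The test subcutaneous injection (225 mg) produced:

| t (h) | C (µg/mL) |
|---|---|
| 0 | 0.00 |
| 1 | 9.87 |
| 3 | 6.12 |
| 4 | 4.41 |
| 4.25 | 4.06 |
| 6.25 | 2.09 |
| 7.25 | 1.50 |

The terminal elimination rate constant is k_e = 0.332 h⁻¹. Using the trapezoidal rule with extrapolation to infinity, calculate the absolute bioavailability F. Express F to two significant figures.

Trapezoidal AUC_0→7.25 (subcutaneous injection):
  [0→1]: (0.00+9.87)/2 × 1 = 4.935
  [1→3]: (9.87+6.12)/2 × 2 = 15.99
  [3→4]: (6.12+4.41)/2 × 1 = 5.265
  [4→4.25]: (4.41+4.06)/2 × 0.25 = 1.05875
  [4.25→6.25]: (4.06+2.09)/2 × 2 = 6.15
  [6.25→7.25]: (2.09+1.50)/2 × 1 = 1.795
  Sum = 35.19375 µg/mL·h
Tail: C_last/k_e = 1.50/0.332 = 4.518
AUC_0→∞ (subcutaneous injection) = 35.19375 + 4.518 = 39.71175 µg/mL·h
F = (AUC_ev/D_ev)/(AUC_iv/D_iv) = (39.71175/225)/(42.9/150) = 0.176497/0.286 = 0.6171

F = 0.62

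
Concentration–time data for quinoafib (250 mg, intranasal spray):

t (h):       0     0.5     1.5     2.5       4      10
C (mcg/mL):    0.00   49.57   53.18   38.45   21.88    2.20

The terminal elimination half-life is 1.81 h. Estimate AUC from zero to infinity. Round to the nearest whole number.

AUC = 233 mcg/mL·h

Trapezoidal AUC_0→10:
  [0→0.5]: (0.00+49.57)/2 × 0.5 = 12.3925
  [0.5→1.5]: (49.57+53.18)/2 × 1 = 51.375
  [1.5→2.5]: (53.18+38.45)/2 × 1 = 45.815
  [2.5→4]: (38.45+21.88)/2 × 1.5 = 45.2475
  [4→10]: (21.88+2.20)/2 × 6 = 72.24
  Sum = 227.07 mcg/mL·h
k_e = ln2 / t½ = 0.693147 / 1.81 = 0.3830 h^-1
Extrapolated tail: C_last / k_e = 2.20 / 0.383 = 5.744
AUC_0→∞ = 227.07 + 5.744 = 232.814 mcg/mL·h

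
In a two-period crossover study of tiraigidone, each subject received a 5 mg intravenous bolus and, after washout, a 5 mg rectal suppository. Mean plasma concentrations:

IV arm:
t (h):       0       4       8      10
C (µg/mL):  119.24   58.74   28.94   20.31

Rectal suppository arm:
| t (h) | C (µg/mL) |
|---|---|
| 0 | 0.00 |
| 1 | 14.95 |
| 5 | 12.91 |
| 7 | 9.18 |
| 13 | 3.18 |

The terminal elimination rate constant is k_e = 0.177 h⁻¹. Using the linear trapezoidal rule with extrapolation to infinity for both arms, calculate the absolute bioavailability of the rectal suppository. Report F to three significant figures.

F = 0.202

Trapezoidal AUC_0→10 (IV):
  [0→4]: (119.24+58.74)/2 × 4 = 355.96
  [4→8]: (58.74+28.94)/2 × 4 = 175.36
  [8→10]: (28.94+20.31)/2 × 2 = 49.25
  Sum = 580.57 µg/mL·h
IV tail: 20.31/0.177 = 114.746; AUC_iv,0→∞ = 580.57 + 114.746 = 695.316 µg/mL·h
Trapezoidal AUC_0→13 (rectal suppository):
  [0→1]: (0.00+14.95)/2 × 1 = 7.475
  [1→5]: (14.95+12.91)/2 × 4 = 55.72
  [5→7]: (12.91+9.18)/2 × 2 = 22.09
  [7→13]: (9.18+3.18)/2 × 6 = 37.08
  Sum = 122.365 µg/mL·h
rectal suppository tail: 3.18/0.177 = 17.966; AUC_ev,0→∞ = 122.365 + 17.966 = 140.331 µg/mL·h
F = (AUC_ev/D_ev)/(AUC_iv/D_iv) = (140.331/5)/(695.316/5) = 28.0662/139.0632 = 0.2018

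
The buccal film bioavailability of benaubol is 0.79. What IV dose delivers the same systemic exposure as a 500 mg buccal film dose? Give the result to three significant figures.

D_iv = 395 mg

Systemic exposure from an extravascular dose = F × D_ev, so the equivalent IV dose is F × D_ev.
D_iv = F × D_ev = 0.79 × 500 = 395 mg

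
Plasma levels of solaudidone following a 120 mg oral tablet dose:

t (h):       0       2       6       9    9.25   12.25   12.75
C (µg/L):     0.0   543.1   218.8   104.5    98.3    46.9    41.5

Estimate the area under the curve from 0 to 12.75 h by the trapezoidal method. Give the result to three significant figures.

AUC = 2820 µg/L·h

Trapezoidal AUC_0→12.75:
  [0→2]: (0.0+543.1)/2 × 2 = 543.1
  [2→6]: (543.1+218.8)/2 × 4 = 1523.8
  [6→9]: (218.8+104.5)/2 × 3 = 484.95
  [9→9.25]: (104.5+98.3)/2 × 0.25 = 25.35
  [9.25→12.25]: (98.3+46.9)/2 × 3 = 217.8
  [12.25→12.75]: (46.9+41.5)/2 × 0.5 = 22.1
  Sum = 2817.1 µg/L·h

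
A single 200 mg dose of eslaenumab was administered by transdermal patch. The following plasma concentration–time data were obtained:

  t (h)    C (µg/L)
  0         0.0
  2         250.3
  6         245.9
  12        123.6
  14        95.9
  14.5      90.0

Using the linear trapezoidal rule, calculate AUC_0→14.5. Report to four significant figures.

Trapezoidal AUC_0→14.5:
  [0→2]: (0.0+250.3)/2 × 2 = 250.3
  [2→6]: (250.3+245.9)/2 × 4 = 992.4
  [6→12]: (245.9+123.6)/2 × 6 = 1108.5
  [12→14]: (123.6+95.9)/2 × 2 = 219.5
  [14→14.5]: (95.9+90.0)/2 × 0.5 = 46.475
  Sum = 2617.175 µg/L·h

AUC = 2617 µg/L·h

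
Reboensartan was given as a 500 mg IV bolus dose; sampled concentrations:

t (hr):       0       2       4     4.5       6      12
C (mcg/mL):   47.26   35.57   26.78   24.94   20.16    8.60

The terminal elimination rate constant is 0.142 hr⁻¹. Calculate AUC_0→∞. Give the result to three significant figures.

Trapezoidal AUC_0→12:
  [0→2]: (47.26+35.57)/2 × 2 = 82.83
  [2→4]: (35.57+26.78)/2 × 2 = 62.35
  [4→4.5]: (26.78+24.94)/2 × 0.5 = 12.93
  [4.5→6]: (24.94+20.16)/2 × 1.5 = 33.825
  [6→12]: (20.16+8.60)/2 × 6 = 86.28
  Sum = 278.215 mcg/mL·hr
Extrapolated tail: C_last / k_e = 8.60 / 0.142 = 60.563
AUC_0→∞ = 278.215 + 60.563 = 338.778 mcg/mL·hr

AUC = 339 mcg/mL·hr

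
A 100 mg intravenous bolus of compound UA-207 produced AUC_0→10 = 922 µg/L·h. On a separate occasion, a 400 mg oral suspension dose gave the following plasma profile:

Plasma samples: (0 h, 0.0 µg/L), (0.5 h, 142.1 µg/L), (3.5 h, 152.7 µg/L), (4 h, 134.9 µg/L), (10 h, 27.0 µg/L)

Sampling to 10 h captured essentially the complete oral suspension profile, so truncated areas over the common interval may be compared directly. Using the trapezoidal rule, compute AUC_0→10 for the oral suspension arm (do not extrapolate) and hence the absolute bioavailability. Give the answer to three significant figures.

F = 0.281

Trapezoidal AUC_0→10 (oral suspension):
  [0→0.5]: (0.0+142.1)/2 × 0.5 = 35.525
  [0.5→3.5]: (142.1+152.7)/2 × 3 = 442.2
  [3.5→4]: (152.7+134.9)/2 × 0.5 = 71.9
  [4→10]: (134.9+27.0)/2 × 6 = 485.7
  Sum = 1035.325 µg/L·h
F = (AUC_ev/D_ev)/(AUC_iv/D_iv) = (1035.325/400)/(922/100) = 2.5883125/9.22 = 0.2807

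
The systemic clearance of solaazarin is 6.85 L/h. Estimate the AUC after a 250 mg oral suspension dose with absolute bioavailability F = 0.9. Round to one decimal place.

AUC = 32.8 mg/L·h

AUC_0→∞ = F × Dose / CL
        = 0.9 × 250 / 6.85 = 32.8467 mg/L·h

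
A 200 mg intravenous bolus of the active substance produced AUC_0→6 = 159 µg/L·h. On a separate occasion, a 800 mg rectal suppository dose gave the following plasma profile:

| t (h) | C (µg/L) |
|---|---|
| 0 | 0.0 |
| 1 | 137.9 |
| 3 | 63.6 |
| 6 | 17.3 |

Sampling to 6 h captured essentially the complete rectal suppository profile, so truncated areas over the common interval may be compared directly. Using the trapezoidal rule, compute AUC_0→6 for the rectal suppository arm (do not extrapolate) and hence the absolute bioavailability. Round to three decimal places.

F = 0.616

Trapezoidal AUC_0→6 (rectal suppository):
  [0→1]: (0.0+137.9)/2 × 1 = 68.95
  [1→3]: (137.9+63.6)/2 × 2 = 201.5
  [3→6]: (63.6+17.3)/2 × 3 = 121.35
  Sum = 391.8 µg/L·h
F = (AUC_ev/D_ev)/(AUC_iv/D_iv) = (391.8/800)/(159/200) = 0.48975/0.795 = 0.6160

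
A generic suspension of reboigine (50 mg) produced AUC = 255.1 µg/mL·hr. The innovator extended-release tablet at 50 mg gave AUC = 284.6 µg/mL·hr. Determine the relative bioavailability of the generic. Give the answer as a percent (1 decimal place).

F_rel = (AUC_test/D_test) / (AUC_ref/D_ref)
      = (255.1/50) / (284.6/50)
      = 5.102 / 5.692 = 0.8963 = 89.63%

F_rel = 89.6%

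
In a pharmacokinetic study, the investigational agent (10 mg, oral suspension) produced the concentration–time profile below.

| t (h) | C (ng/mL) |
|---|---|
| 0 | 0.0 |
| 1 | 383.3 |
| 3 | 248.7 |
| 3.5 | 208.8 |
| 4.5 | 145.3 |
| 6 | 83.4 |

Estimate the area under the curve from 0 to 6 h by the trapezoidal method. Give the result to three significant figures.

AUC = 1290 ng/mL·h

Trapezoidal AUC_0→6:
  [0→1]: (0.0+383.3)/2 × 1 = 191.65
  [1→3]: (383.3+248.7)/2 × 2 = 632.0
  [3→3.5]: (248.7+208.8)/2 × 0.5 = 114.375
  [3.5→4.5]: (208.8+145.3)/2 × 1 = 177.05
  [4.5→6]: (145.3+83.4)/2 × 1.5 = 171.525
  Sum = 1286.6 ng/mL·h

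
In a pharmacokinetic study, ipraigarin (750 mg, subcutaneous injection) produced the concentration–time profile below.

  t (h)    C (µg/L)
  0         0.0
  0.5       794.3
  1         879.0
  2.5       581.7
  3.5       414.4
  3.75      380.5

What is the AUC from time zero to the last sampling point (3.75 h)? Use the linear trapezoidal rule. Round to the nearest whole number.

Trapezoidal AUC_0→3.75:
  [0→0.5]: (0.0+794.3)/2 × 0.5 = 198.575
  [0.5→1]: (794.3+879.0)/2 × 0.5 = 418.325
  [1→2.5]: (879.0+581.7)/2 × 1.5 = 1095.525
  [2.5→3.5]: (581.7+414.4)/2 × 1 = 498.05
  [3.5→3.75]: (414.4+380.5)/2 × 0.25 = 99.3625
  Sum = 2309.8375 µg/L·h

AUC = 2310 µg/L·h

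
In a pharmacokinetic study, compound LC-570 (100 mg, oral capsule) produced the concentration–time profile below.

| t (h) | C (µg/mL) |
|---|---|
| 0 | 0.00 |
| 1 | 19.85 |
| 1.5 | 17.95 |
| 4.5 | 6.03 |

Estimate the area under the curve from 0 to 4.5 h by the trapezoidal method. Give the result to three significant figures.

AUC = 55.3 µg/mL·h

Trapezoidal AUC_0→4.5:
  [0→1]: (0.00+19.85)/2 × 1 = 9.925
  [1→1.5]: (19.85+17.95)/2 × 0.5 = 9.45
  [1.5→4.5]: (17.95+6.03)/2 × 3 = 35.97
  Sum = 55.345 µg/mL·h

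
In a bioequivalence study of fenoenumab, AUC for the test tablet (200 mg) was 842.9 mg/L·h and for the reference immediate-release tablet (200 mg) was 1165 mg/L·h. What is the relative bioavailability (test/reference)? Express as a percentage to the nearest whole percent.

F_rel = (AUC_test/D_test) / (AUC_ref/D_ref)
      = (842.9/200) / (1165/200)
      = 4.2145 / 5.825 = 0.7235 = 72.35%

F_rel = 72%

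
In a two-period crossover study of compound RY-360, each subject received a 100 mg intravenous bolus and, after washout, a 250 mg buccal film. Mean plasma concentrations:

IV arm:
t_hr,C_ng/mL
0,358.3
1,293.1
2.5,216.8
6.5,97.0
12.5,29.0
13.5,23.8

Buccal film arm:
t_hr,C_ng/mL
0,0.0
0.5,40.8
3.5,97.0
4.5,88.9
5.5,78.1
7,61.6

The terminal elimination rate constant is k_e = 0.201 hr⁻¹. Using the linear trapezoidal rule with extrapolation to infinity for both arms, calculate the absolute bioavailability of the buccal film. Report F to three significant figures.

F = 0.173

Trapezoidal AUC_0→13.5 (IV):
  [0→1]: (358.3+293.1)/2 × 1 = 325.7
  [1→2.5]: (293.1+216.8)/2 × 1.5 = 382.425
  [2.5→6.5]: (216.8+97.0)/2 × 4 = 627.6
  [6.5→12.5]: (97.0+29.0)/2 × 6 = 378.0
  [12.5→13.5]: (29.0+23.8)/2 × 1 = 26.4
  Sum = 1740.125 ng/mL·hr
IV tail: 23.8/0.201 = 118.408; AUC_iv,0→∞ = 1740.125 + 118.408 = 1858.533 ng/mL·hr
Trapezoidal AUC_0→7 (buccal film):
  [0→0.5]: (0.0+40.8)/2 × 0.5 = 10.2
  [0.5→3.5]: (40.8+97.0)/2 × 3 = 206.7
  [3.5→4.5]: (97.0+88.9)/2 × 1 = 92.95
  [4.5→5.5]: (88.9+78.1)/2 × 1 = 83.5
  [5.5→7]: (78.1+61.6)/2 × 1.5 = 104.775
  Sum = 498.125 ng/mL·hr
buccal film tail: 61.6/0.201 = 306.468; AUC_ev,0→∞ = 498.125 + 306.468 = 804.593 ng/mL·hr
F = (AUC_ev/D_ev)/(AUC_iv/D_iv) = (804.593/250)/(1858.533/100) = 3.218372/18.58533 = 0.1732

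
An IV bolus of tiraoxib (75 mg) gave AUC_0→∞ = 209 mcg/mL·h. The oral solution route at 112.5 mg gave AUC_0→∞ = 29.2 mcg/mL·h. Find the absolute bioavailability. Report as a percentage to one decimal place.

F = (AUC_ev / D_ev) / (AUC_iv / D_iv)
  = (29.2/112.5) / (209/75)
  = 0.259556 / 2.78667 = 0.0931
  = 9.31%

F = 9.3%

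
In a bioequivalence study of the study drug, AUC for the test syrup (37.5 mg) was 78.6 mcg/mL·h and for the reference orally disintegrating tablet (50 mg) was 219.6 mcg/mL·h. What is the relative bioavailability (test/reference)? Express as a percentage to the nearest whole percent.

F_rel = (AUC_test/D_test) / (AUC_ref/D_ref)
      = (78.6/37.5) / (219.6/50)
      = 2.096 / 4.392 = 0.4772 = 47.72%

F_rel = 48%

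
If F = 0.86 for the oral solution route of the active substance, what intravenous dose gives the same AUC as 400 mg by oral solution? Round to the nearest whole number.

D_iv = 344 mg

Systemic exposure from an extravascular dose = F × D_ev, so the equivalent IV dose is F × D_ev.
D_iv = F × D_ev = 0.86 × 400 = 344 mg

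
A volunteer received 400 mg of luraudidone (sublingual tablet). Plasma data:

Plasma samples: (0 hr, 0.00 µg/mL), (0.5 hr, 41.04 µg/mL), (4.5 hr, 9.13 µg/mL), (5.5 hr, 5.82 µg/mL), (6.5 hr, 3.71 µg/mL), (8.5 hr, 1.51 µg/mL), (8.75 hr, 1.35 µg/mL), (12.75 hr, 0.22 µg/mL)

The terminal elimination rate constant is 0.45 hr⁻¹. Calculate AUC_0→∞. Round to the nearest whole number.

Trapezoidal AUC_0→12.75:
  [0→0.5]: (0.00+41.04)/2 × 0.5 = 10.26
  [0.5→4.5]: (41.04+9.13)/2 × 4 = 100.34
  [4.5→5.5]: (9.13+5.82)/2 × 1 = 7.475
  [5.5→6.5]: (5.82+3.71)/2 × 1 = 4.765
  [6.5→8.5]: (3.71+1.51)/2 × 2 = 5.22
  [8.5→8.75]: (1.51+1.35)/2 × 0.25 = 0.3575
  [8.75→12.75]: (1.35+0.22)/2 × 4 = 3.14
  Sum = 131.5575 µg/mL·hr
Extrapolated tail: C_last / k_e = 0.22 / 0.45 = 0.489
AUC_0→∞ = 131.5575 + 0.489 = 132.0465 µg/mL·hr

AUC = 132 µg/mL·hr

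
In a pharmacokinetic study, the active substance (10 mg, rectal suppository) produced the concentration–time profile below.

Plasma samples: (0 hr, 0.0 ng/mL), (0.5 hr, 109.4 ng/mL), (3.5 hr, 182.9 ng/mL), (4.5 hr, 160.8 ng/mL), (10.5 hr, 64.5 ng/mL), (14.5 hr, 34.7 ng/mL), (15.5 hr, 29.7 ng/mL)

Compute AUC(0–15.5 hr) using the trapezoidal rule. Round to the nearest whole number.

Trapezoidal AUC_0→15.5:
  [0→0.5]: (0.0+109.4)/2 × 0.5 = 27.35
  [0.5→3.5]: (109.4+182.9)/2 × 3 = 438.45
  [3.5→4.5]: (182.9+160.8)/2 × 1 = 171.85
  [4.5→10.5]: (160.8+64.5)/2 × 6 = 675.9
  [10.5→14.5]: (64.5+34.7)/2 × 4 = 198.4
  [14.5→15.5]: (34.7+29.7)/2 × 1 = 32.2
  Sum = 1544.15 ng/mL·hr

AUC = 1544 ng/mL·hr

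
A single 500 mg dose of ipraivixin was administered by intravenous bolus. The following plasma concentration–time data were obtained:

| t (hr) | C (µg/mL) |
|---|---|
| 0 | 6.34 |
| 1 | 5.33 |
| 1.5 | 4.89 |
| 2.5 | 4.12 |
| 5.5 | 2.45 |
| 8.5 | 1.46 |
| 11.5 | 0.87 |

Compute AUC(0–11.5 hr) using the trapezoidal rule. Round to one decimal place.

Trapezoidal AUC_0→11.5:
  [0→1]: (6.34+5.33)/2 × 1 = 5.835
  [1→1.5]: (5.33+4.89)/2 × 0.5 = 2.555
  [1.5→2.5]: (4.89+4.12)/2 × 1 = 4.505
  [2.5→5.5]: (4.12+2.45)/2 × 3 = 9.855
  [5.5→8.5]: (2.45+1.46)/2 × 3 = 5.865
  [8.5→11.5]: (1.46+0.87)/2 × 3 = 3.495
  Sum = 32.11 µg/mL·hr

AUC = 32.1 µg/mL·hr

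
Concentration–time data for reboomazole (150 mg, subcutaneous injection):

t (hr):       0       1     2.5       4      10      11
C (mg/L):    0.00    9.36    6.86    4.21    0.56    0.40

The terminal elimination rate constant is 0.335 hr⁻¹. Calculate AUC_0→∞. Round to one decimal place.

AUC = 41.1 mg/L·hr

Trapezoidal AUC_0→11:
  [0→1]: (0.00+9.36)/2 × 1 = 4.68
  [1→2.5]: (9.36+6.86)/2 × 1.5 = 12.165
  [2.5→4]: (6.86+4.21)/2 × 1.5 = 8.3025
  [4→10]: (4.21+0.56)/2 × 6 = 14.31
  [10→11]: (0.56+0.40)/2 × 1 = 0.48
  Sum = 39.9375 mg/L·hr
Extrapolated tail: C_last / k_e = 0.40 / 0.335 = 1.194
AUC_0→∞ = 39.9375 + 1.194 = 41.1315 mg/L·hr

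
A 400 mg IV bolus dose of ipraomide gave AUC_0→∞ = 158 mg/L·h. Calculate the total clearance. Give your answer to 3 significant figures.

CL = 2.53 L/h

CL = Dose_iv / AUC_0→∞
   = 400 / 158 = 2.53165 L/h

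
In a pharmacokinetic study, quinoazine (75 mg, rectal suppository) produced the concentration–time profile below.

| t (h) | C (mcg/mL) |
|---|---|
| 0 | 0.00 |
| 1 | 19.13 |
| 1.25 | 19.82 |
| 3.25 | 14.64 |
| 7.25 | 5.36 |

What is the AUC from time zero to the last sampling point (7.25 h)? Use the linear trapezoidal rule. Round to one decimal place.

Trapezoidal AUC_0→7.25:
  [0→1]: (0.00+19.13)/2 × 1 = 9.565
  [1→1.25]: (19.13+19.82)/2 × 0.25 = 4.86875
  [1.25→3.25]: (19.82+14.64)/2 × 2 = 34.46
  [3.25→7.25]: (14.64+5.36)/2 × 4 = 40.0
  Sum = 88.89375 mcg/mL·h

AUC = 88.9 mcg/mL·h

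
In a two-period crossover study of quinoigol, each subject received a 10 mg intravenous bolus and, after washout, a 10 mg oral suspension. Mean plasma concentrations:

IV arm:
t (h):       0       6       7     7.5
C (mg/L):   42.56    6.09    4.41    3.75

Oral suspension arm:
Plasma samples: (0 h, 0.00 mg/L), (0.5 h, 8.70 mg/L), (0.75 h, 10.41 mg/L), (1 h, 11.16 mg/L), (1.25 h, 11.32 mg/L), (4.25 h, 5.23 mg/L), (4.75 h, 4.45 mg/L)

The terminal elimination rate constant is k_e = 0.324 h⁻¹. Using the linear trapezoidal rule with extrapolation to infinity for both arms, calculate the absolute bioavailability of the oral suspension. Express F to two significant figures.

F = 0.31

Trapezoidal AUC_0→7.5 (IV):
  [0→6]: (42.56+6.09)/2 × 6 = 145.95
  [6→7]: (6.09+4.41)/2 × 1 = 5.25
  [7→7.5]: (4.41+3.75)/2 × 0.5 = 2.04
  Sum = 153.24 mg/L·h
IV tail: 3.75/0.324 = 11.574; AUC_iv,0→∞ = 153.24 + 11.574 = 164.814 mg/L·h
Trapezoidal AUC_0→4.75 (oral suspension):
  [0→0.5]: (0.00+8.70)/2 × 0.5 = 2.175
  [0.5→0.75]: (8.70+10.41)/2 × 0.25 = 2.38875
  [0.75→1]: (10.41+11.16)/2 × 0.25 = 2.69625
  [1→1.25]: (11.16+11.32)/2 × 0.25 = 2.81
  [1.25→4.25]: (11.32+5.23)/2 × 3 = 24.825
  [4.25→4.75]: (5.23+4.45)/2 × 0.5 = 2.42
  Sum = 37.315 mg/L·h
oral suspension tail: 4.45/0.324 = 13.735; AUC_ev,0→∞ = 37.315 + 13.735 = 51.05 mg/L·h
F = (AUC_ev/D_ev)/(AUC_iv/D_iv) = (51.05/10)/(164.814/10) = 5.105/16.4814 = 0.3097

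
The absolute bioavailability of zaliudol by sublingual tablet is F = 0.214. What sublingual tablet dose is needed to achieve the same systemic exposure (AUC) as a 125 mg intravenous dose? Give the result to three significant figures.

For equal systemic exposure: F × D_ev = D_iv
D_ev = D_iv / F = 125 / 0.214 = 584.112 mg

D_sublingual = 584 mg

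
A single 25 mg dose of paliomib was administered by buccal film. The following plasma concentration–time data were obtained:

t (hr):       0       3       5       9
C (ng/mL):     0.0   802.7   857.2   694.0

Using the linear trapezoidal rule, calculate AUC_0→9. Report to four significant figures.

AUC = 5966 ng/mL·hr

Trapezoidal AUC_0→9:
  [0→3]: (0.0+802.7)/2 × 3 = 1204.05
  [3→5]: (802.7+857.2)/2 × 2 = 1659.9
  [5→9]: (857.2+694.0)/2 × 4 = 3102.4
  Sum = 5966.35 ng/mL·hr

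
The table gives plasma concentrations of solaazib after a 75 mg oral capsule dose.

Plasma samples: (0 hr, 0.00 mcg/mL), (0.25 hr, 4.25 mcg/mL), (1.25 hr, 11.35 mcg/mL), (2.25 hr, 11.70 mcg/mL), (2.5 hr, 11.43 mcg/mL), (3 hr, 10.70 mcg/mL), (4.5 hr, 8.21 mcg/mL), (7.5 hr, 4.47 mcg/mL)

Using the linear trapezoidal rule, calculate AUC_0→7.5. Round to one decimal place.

Trapezoidal AUC_0→7.5:
  [0→0.25]: (0.00+4.25)/2 × 0.25 = 0.53125
  [0.25→1.25]: (4.25+11.35)/2 × 1 = 7.8
  [1.25→2.25]: (11.35+11.70)/2 × 1 = 11.525
  [2.25→2.5]: (11.70+11.43)/2 × 0.25 = 2.89125
  [2.5→3]: (11.43+10.70)/2 × 0.5 = 5.5325
  [3→4.5]: (10.70+8.21)/2 × 1.5 = 14.1825
  [4.5→7.5]: (8.21+4.47)/2 × 3 = 19.02
  Sum = 61.4825 mcg/mL·hr

AUC = 61.5 mcg/mL·hr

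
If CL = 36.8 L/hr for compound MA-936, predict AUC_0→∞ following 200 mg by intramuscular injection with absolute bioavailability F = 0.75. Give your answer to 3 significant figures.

AUC = 4.08 mg/L·hr

AUC_0→∞ = F × Dose / CL
        = 0.75 × 200 / 36.8 = 4.07609 mg/L·hr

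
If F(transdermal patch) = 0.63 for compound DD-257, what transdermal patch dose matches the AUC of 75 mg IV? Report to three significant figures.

D_transdermal = 119 mg

For equal systemic exposure: F × D_ev = D_iv
D_ev = D_iv / F = 75 / 0.63 = 119.048 mg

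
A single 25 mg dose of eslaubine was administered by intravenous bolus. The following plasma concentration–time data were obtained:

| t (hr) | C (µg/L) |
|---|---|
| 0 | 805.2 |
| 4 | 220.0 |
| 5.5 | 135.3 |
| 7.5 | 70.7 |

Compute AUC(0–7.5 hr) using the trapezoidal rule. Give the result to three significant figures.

AUC = 2520 µg/L·hr

Trapezoidal AUC_0→7.5:
  [0→4]: (805.2+220.0)/2 × 4 = 2050.4
  [4→5.5]: (220.0+135.3)/2 × 1.5 = 266.475
  [5.5→7.5]: (135.3+70.7)/2 × 2 = 206.0
  Sum = 2522.875 µg/L·hr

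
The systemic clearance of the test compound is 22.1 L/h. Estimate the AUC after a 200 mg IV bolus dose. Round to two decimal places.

AUC_0→∞ = Dose_iv / CL
        = 200 / 22.1 = 9.04977 mg/L·h

AUC = 9.05 mg/L·h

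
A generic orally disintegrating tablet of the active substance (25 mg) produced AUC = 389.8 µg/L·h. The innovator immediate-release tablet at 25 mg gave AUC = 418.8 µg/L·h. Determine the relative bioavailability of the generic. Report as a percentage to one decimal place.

F_rel = 93.1%

F_rel = (AUC_test/D_test) / (AUC_ref/D_ref)
      = (389.8/25) / (418.8/25)
      = 15.592 / 16.752 = 0.9308 = 93.08%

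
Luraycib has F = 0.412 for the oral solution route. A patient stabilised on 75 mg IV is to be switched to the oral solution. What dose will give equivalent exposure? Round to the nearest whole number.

D_oral = 182 mg

For equal systemic exposure: F × D_ev = D_iv
D_ev = D_iv / F = 75 / 0.412 = 182.039 mg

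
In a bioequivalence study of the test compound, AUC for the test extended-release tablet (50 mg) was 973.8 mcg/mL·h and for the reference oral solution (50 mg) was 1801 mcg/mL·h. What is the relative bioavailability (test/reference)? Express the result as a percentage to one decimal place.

F_rel = 54.1%

F_rel = (AUC_test/D_test) / (AUC_ref/D_ref)
      = (973.8/50) / (1801/50)
      = 19.476 / 36.02 = 0.5407 = 54.07%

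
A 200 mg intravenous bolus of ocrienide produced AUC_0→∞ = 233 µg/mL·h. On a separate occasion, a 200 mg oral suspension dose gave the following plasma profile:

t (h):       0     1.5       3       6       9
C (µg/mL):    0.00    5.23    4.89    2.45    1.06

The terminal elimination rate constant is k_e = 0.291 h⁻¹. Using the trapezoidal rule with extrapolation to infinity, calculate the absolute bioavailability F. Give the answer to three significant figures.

Trapezoidal AUC_0→9 (oral suspension):
  [0→1.5]: (0.00+5.23)/2 × 1.5 = 3.9225
  [1.5→3]: (5.23+4.89)/2 × 1.5 = 7.59
  [3→6]: (4.89+2.45)/2 × 3 = 11.01
  [6→9]: (2.45+1.06)/2 × 3 = 5.265
  Sum = 27.7875 µg/mL·h
Tail: C_last/k_e = 1.06/0.291 = 3.643
AUC_0→∞ (oral suspension) = 27.7875 + 3.643 = 31.4305 µg/mL·h
F = (AUC_ev/D_ev)/(AUC_iv/D_iv) = (31.4305/200)/(233/200) = 0.1571525/1.165 = 0.1349

F = 0.135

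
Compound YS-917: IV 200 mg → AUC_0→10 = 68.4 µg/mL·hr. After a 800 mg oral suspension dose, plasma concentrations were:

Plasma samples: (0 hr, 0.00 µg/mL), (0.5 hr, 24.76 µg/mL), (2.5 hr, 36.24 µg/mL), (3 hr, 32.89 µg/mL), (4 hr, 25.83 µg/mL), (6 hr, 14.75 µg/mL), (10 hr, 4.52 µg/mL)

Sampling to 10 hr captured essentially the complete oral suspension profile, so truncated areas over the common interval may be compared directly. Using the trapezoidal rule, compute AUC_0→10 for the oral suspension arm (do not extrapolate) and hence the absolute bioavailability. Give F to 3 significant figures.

Trapezoidal AUC_0→10 (oral suspension):
  [0→0.5]: (0.00+24.76)/2 × 0.5 = 6.19
  [0.5→2.5]: (24.76+36.24)/2 × 2 = 61.0
  [2.5→3]: (36.24+32.89)/2 × 0.5 = 17.2825
  [3→4]: (32.89+25.83)/2 × 1 = 29.36
  [4→6]: (25.83+14.75)/2 × 2 = 40.58
  [6→10]: (14.75+4.52)/2 × 4 = 38.54
  Sum = 192.9525 µg/mL·hr
F = (AUC_ev/D_ev)/(AUC_iv/D_iv) = (192.9525/800)/(68.4/200) = 0.241191/0.342 = 0.7052

F = 0.705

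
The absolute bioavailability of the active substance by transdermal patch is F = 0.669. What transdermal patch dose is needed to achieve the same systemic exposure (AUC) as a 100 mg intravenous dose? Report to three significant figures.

For equal systemic exposure: F × D_ev = D_iv
D_ev = D_iv / F = 100 / 0.669 = 149.477 mg

D_transdermal = 149 mg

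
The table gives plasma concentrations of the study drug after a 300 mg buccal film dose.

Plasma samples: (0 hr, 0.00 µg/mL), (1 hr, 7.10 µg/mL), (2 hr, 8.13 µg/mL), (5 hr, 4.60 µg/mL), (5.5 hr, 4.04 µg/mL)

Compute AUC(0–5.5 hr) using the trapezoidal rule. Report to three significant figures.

Trapezoidal AUC_0→5.5:
  [0→1]: (0.00+7.10)/2 × 1 = 3.55
  [1→2]: (7.10+8.13)/2 × 1 = 7.615
  [2→5]: (8.13+4.60)/2 × 3 = 19.095
  [5→5.5]: (4.60+4.04)/2 × 0.5 = 2.16
  Sum = 32.42 µg/mL·hr

AUC = 32.4 µg/mL·hr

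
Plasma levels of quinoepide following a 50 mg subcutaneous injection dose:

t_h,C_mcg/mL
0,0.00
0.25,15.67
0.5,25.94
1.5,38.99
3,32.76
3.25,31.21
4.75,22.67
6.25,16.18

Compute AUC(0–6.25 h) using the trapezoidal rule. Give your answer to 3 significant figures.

AUC = 171 mcg/mL·h

Trapezoidal AUC_0→6.25:
  [0→0.25]: (0.00+15.67)/2 × 0.25 = 1.95875
  [0.25→0.5]: (15.67+25.94)/2 × 0.25 = 5.20125
  [0.5→1.5]: (25.94+38.99)/2 × 1 = 32.465
  [1.5→3]: (38.99+32.76)/2 × 1.5 = 53.8125
  [3→3.25]: (32.76+31.21)/2 × 0.25 = 7.99625
  [3.25→4.75]: (31.21+22.67)/2 × 1.5 = 40.41
  [4.75→6.25]: (22.67+16.18)/2 × 1.5 = 29.1375
  Sum = 170.98125 mcg/mL·h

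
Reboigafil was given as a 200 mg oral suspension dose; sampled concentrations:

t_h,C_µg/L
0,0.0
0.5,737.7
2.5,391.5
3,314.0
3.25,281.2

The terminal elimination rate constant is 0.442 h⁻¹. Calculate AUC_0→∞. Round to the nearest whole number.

AUC = 2201 µg/L·h

Trapezoidal AUC_0→3.25:
  [0→0.5]: (0.0+737.7)/2 × 0.5 = 184.425
  [0.5→2.5]: (737.7+391.5)/2 × 2 = 1129.2
  [2.5→3]: (391.5+314.0)/2 × 0.5 = 176.375
  [3→3.25]: (314.0+281.2)/2 × 0.25 = 74.4
  Sum = 1564.4 µg/L·h
Extrapolated tail: C_last / k_e = 281.2 / 0.442 = 636.199
AUC_0→∞ = 1564.4 + 636.199 = 2200.599 µg/L·h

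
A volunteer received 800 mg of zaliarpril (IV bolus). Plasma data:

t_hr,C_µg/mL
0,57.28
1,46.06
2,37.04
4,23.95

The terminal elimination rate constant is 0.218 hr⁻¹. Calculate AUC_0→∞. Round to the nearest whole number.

AUC = 264 µg/mL·hr

Trapezoidal AUC_0→4:
  [0→1]: (57.28+46.06)/2 × 1 = 51.67
  [1→2]: (46.06+37.04)/2 × 1 = 41.55
  [2→4]: (37.04+23.95)/2 × 2 = 60.99
  Sum = 154.21 µg/mL·hr
Extrapolated tail: C_last / k_e = 23.95 / 0.218 = 109.862
AUC_0→∞ = 154.21 + 109.862 = 264.072 µg/mL·hr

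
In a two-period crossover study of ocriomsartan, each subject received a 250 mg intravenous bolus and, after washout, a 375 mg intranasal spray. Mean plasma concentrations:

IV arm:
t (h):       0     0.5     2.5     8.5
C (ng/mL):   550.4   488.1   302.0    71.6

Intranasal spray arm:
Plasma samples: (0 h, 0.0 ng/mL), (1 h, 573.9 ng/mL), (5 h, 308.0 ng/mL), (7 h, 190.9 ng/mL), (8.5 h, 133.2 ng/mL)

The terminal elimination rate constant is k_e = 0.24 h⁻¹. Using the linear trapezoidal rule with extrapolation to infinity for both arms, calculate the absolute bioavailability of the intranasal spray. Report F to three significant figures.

F = 0.904

Trapezoidal AUC_0→8.5 (IV):
  [0→0.5]: (550.4+488.1)/2 × 0.5 = 259.625
  [0.5→2.5]: (488.1+302.0)/2 × 2 = 790.1
  [2.5→8.5]: (302.0+71.6)/2 × 6 = 1120.8
  Sum = 2170.525 ng/mL·h
IV tail: 71.6/0.24 = 298.333; AUC_iv,0→∞ = 2170.525 + 298.333 = 2468.858 ng/mL·h
Trapezoidal AUC_0→8.5 (intranasal spray):
  [0→1]: (0.0+573.9)/2 × 1 = 286.95
  [1→5]: (573.9+308.0)/2 × 4 = 1763.8
  [5→7]: (308.0+190.9)/2 × 2 = 498.9
  [7→8.5]: (190.9+133.2)/2 × 1.5 = 243.075
  Sum = 2792.725 ng/mL·h
intranasal spray tail: 133.2/0.24 = 555.000; AUC_ev,0→∞ = 2792.725 + 555.000 = 3347.725 ng/mL·h
F = (AUC_ev/D_ev)/(AUC_iv/D_iv) = (3347.725/375)/(2468.858/250) = 8.92727/9.875432 = 0.9040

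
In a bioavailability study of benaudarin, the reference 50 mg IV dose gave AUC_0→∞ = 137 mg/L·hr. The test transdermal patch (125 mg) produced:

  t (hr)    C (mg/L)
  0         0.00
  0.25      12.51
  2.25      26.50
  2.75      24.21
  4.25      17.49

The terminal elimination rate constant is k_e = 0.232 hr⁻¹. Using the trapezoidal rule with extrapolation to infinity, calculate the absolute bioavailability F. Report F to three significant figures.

F = 0.467

Trapezoidal AUC_0→4.25 (transdermal patch):
  [0→0.25]: (0.00+12.51)/2 × 0.25 = 1.56375
  [0.25→2.25]: (12.51+26.50)/2 × 2 = 39.01
  [2.25→2.75]: (26.50+24.21)/2 × 0.5 = 12.6775
  [2.75→4.25]: (24.21+17.49)/2 × 1.5 = 31.275
  Sum = 84.52625 mg/L·hr
Tail: C_last/k_e = 17.49/0.232 = 75.388
AUC_0→∞ (transdermal patch) = 84.52625 + 75.388 = 159.91425 mg/L·hr
F = (AUC_ev/D_ev)/(AUC_iv/D_iv) = (159.91425/125)/(137/50) = 1.279314/2.74 = 0.4669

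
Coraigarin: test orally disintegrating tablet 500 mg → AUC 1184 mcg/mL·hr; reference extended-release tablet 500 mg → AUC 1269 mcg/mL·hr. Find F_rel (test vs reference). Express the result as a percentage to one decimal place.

F_rel = (AUC_test/D_test) / (AUC_ref/D_ref)
      = (1184/500) / (1269/500)
      = 2.368 / 2.538 = 0.9330 = 93.30%

F_rel = 93.3%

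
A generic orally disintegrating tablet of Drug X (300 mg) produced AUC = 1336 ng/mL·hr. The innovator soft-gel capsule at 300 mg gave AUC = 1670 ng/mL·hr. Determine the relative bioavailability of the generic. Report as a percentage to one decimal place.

F_rel = 80.0%

F_rel = (AUC_test/D_test) / (AUC_ref/D_ref)
      = (1336/300) / (1670/300)
      = 4.45333 / 5.56667 = 0.8000 = 80.00%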